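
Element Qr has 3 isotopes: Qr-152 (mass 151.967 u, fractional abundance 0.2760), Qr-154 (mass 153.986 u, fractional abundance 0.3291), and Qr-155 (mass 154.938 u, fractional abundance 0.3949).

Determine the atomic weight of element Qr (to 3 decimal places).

Weight each isotope mass by its fractional abundance: 0.2760 × 151.967 + 0.3291 × 153.986 + 0.3949 × 154.938
= 41.9429 + 50.6768 + 61.1850 = 153.8047 u

153.805 u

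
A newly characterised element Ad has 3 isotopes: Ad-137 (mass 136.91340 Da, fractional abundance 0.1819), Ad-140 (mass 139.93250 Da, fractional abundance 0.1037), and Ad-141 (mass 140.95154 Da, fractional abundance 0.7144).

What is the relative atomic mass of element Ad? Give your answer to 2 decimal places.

Ar = Σ fᵢ·mᵢ = 0.1819 × 136.91340 + 0.1037 × 139.93250 + 0.7144 × 140.95154
= 24.904547 + 14.511000 + 100.695780 = 140.111327 Da

140.11 Da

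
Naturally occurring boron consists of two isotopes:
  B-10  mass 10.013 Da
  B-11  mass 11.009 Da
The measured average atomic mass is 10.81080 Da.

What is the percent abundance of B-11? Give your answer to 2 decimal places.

80.10%

Let x be the fractional abundance of B-10; then B-11 has abundance 1 − x.
10.013·x + 11.009·(1 − x) = 10.81080
(10.013 − 11.009)·x = 10.81080 − 11.009
x = -0.19820 / -0.996 = 0.19900 → 19.90% B-10, 80.10% B-11.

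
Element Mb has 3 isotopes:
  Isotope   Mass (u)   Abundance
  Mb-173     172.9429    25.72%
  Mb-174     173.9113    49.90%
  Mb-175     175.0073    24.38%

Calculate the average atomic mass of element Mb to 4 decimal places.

173.9294 u

The abundance-weighted mean is 0.2572 × 172.9429 + 0.4990 × 173.9113 + 0.2438 × 175.0073
= 44.48091 + 86.78174 + 42.66678 = 173.92943 u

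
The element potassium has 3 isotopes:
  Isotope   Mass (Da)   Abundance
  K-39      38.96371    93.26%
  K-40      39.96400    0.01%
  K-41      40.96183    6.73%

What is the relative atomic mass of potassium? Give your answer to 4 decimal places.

Ar = Σ fᵢ·mᵢ = 0.9326 × 38.96371 + 0.0001 × 39.96400 + 0.0673 × 40.96183
= 36.337556 + 0.003996 + 2.756731 = 39.098283 Da

39.0983 Da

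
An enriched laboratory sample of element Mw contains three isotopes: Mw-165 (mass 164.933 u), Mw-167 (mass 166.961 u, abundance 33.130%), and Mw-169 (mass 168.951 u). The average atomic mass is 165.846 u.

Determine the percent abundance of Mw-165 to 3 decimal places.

60.869%

The remaining 66.870% is split between Mw-165 (fraction x) and Mw-169 (fraction 0.66870 − x).
Substituting: 164.933x + 168.951(0.66870 − x) = 110.5318207
(164.933 − 168.951)x = -2.445713  ⇒  x = 0.60869, y = 0.06001
Mw-165: 60.869%, Mw-169: 6.001%.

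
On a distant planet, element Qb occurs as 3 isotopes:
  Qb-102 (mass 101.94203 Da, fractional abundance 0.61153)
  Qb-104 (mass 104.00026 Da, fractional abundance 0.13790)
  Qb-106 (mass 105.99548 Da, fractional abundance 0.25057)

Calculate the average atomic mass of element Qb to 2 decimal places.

Weight each isotope mass by its fractional abundance: 0.61153 × 101.94203 + 0.13790 × 104.00026 + 0.25057 × 105.99548
= 62.340610 + 14.341636 + 26.559287 = 103.241533 Da

103.24 Da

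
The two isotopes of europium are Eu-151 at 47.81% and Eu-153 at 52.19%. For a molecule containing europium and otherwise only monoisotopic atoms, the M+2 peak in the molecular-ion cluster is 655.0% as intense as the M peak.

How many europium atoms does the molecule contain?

The M+2/M ratio from n Eu atoms is n · q/p = n · 0.5219/0.4781.
n = 6.550 × 0.4781/0.5219 = 6.00 ≈ 6

6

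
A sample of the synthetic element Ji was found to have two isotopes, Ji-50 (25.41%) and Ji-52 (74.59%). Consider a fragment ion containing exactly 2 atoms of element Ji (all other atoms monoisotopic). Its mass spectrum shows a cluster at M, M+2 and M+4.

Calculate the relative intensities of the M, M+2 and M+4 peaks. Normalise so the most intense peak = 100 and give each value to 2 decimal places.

11.61 : 68.13 : 100.00

Expanding (0.2541 + 0.7459)^2:
P(M) = 0.2541^2 = 0.064567
P(M+2) = 2 × 0.2541^1 × 0.7459^1 = 0.379066
P(M+4) = 0.7459^2 = 0.556367
The M+4 peak is largest (0.556367); scaling to 100 gives 11.61 : 68.13 : 100.00.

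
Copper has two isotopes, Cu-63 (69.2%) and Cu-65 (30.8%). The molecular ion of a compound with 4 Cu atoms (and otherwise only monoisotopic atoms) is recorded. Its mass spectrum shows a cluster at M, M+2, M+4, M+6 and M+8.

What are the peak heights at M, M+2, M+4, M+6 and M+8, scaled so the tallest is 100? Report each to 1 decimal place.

Expanding (0.692 + 0.308)^4:
P(M) = 0.692^4 = 0.229311
P(M+2) = 4 × 0.692^3 × 0.308^1 = 0.408253
P(M+4) = 6 × 0.692^2 × 0.308^2 = 0.272562
P(M+6) = 4 × 0.692^1 × 0.308^3 = 0.080876
P(M+8) = 0.308^4 = 0.008999
The M+2 peak is largest (0.408253); scaling to 100 gives 56.2 : 100.0 : 66.8 : 19.8 : 2.2.

56.2 : 100.0 : 66.8 : 19.8 : 2.2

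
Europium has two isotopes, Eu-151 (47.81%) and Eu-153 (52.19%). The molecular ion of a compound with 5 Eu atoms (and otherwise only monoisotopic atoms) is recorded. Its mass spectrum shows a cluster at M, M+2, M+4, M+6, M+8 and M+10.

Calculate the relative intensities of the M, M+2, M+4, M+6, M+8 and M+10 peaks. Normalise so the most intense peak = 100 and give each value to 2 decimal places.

7.69 : 41.96 : 91.61 : 100.00 : 54.58 : 11.92

The 5 Eu atoms are independent, so intensities follow the terms of (0.4781 + 0.5219)^5.
P(M) = 0.4781^5 = 0.024980
P(M+2) = 5 × 0.4781^4 × 0.5219^1 = 0.136343
P(M+4) = 10 × 0.4781^3 × 0.5219^2 = 0.297667
P(M+6) = 10 × 0.4781^2 × 0.5219^3 = 0.324937
P(M+8) = 5 × 0.4781^1 × 0.5219^4 = 0.177353
P(M+10) = 0.5219^5 = 0.038720
The M+6 peak is largest (0.324937); scaling to 100 gives 7.69 : 41.96 : 91.61 : 100.00 : 54.58 : 11.92.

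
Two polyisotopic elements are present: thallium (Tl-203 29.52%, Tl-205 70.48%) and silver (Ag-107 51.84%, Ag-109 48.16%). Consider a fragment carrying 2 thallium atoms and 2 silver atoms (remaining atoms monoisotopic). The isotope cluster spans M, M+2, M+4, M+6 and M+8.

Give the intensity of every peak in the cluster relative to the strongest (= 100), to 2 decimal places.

Thallium pattern (n=2): 0.08714304 : 0.41611392 : 0.49674304
Silver pattern (n=2): 0.26873856 : 0.49932288 : 0.23193856
Convolve the two distributions (both contribute in 2-u steps):
  M: 0.08714304×0.26873856 = 0.023419
  M+2: 0.08714304×0.49932288 + 0.41611392×0.26873856 = 0.155338
  M+4: 0.08714304×0.23193856 + 0.41611392×0.49932288 + 0.49674304×0.26873856 = 0.361481
  M+6: 0.41611392×0.23193856 + 0.49674304×0.49932288 = 0.344548
  M+8: 0.49674304×0.23193856 = 0.115214
Scale to base peak (0.361481) = 100: 6.48 : 42.97 : 100.00 : 95.32 : 31.87

6.48 : 42.97 : 100.00 : 95.32 : 31.87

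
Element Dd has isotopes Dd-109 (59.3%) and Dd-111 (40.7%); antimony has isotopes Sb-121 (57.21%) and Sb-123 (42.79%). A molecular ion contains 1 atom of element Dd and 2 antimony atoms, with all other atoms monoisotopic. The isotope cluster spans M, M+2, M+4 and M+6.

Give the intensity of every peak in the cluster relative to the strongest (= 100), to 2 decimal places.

45.82 : 100.00 : 72.68 : 17.59

Element Dd pattern (n=1): 0.5930 : 0.4070
Antimony pattern (n=2): 0.32729841 : 0.48960318 : 0.18309841
Convolve the two distributions (both contribute in 2-u steps):
  M: 0.5930×0.32729841 = 0.194088
  M+2: 0.5930×0.48960318 + 0.4070×0.32729841 = 0.423545
  M+4: 0.5930×0.18309841 + 0.4070×0.48960318 = 0.307846
  M+6: 0.4070×0.18309841 = 0.074521
Scale to base peak (0.423545) = 100: 45.82 : 100.00 : 72.68 : 17.59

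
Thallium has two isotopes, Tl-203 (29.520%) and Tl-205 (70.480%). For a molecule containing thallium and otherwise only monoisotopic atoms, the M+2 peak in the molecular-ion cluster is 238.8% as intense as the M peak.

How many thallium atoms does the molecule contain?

With n Tl atoms, P(M+2)/P(M) = C(n,1)·p^(n−1)q / p^n = n·q/p = n · 0.70480/0.29520.
n = 2.388 × 0.29520/0.70480 = 1.00 ≈ 1

1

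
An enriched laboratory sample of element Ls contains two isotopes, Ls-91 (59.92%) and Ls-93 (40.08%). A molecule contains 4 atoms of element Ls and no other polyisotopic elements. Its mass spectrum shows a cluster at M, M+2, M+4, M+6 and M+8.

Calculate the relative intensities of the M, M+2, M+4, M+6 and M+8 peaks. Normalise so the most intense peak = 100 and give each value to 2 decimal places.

37.25 : 99.67 : 100.00 : 44.59 : 7.46

The 4 Ls atoms are independent, so intensities follow the terms of (0.5992 + 0.4008)^4.
P(M) = 0.5992^4 = 0.128910
P(M+2) = 4 × 0.5992^3 × 0.4008^1 = 0.344908
P(M+4) = 6 × 0.5992^2 × 0.4008^2 = 0.346059
P(M+6) = 4 × 0.5992^1 × 0.4008^3 = 0.154317
P(M+8) = 0.4008^4 = 0.025805
The M+4 peak is largest (0.346059); scaling to 100 gives 37.25 : 99.67 : 100.00 : 44.59 : 7.46.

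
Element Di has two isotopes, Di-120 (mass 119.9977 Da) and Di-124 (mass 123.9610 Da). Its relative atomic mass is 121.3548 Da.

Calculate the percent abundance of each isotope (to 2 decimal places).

Writing the weighted mean with unknown fraction x of Di-120:
119.9977·x + 123.9610·(1 − x) = 121.3548
(119.9977 − 123.9610)·x = 121.3548 − 123.9610
x = -2.6062 / -3.9633 = 0.65758 → 65.76% Di-120, 34.24% Di-124.

Di-120: 65.76%, Di-124: 34.24%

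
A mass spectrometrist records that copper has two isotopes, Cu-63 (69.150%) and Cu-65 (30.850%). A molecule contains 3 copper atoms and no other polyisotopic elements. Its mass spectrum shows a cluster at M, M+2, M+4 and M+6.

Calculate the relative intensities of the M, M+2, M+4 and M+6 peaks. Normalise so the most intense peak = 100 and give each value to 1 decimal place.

74.7 : 100.0 : 44.6 : 6.6

The 3 Cu atoms are independent, so intensities follow the terms of (0.69150 + 0.30850)^3.
P(M) = 0.69150^3 = 0.330656
P(M+2) = 3 × 0.69150^2 × 0.30850^1 = 0.442548
P(M+4) = 3 × 0.69150^1 × 0.30850^2 = 0.197435
P(M+6) = 0.30850^3 = 0.029361
The M+2 peak is largest (0.442548); scaling to 100 gives 74.7 : 100.0 : 44.6 : 6.6.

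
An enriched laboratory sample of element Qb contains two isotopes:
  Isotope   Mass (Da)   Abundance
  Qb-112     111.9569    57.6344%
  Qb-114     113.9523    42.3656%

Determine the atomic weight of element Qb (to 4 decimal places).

112.8023 Da

The abundance-weighted mean is 0.576344 × 111.9569 + 0.423656 × 113.9523
= 64.52569 + 48.27658 = 112.80227 Da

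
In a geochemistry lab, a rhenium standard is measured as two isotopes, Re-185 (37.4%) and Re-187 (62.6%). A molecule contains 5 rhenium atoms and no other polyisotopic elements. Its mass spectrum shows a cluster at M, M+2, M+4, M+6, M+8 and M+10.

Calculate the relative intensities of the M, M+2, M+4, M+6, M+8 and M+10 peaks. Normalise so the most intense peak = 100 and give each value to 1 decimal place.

The 5 Re atoms are independent, so intensities follow the terms of (0.374 + 0.626)^5.
P(M) = 0.374^5 = 0.007317
P(M+2) = 5 × 0.374^4 × 0.626^1 = 0.061239
P(M+4) = 10 × 0.374^3 × 0.626^2 = 0.205005
P(M+6) = 10 × 0.374^2 × 0.626^3 = 0.343136
P(M+8) = 5 × 0.374^1 × 0.626^4 = 0.287170
P(M+10) = 0.626^5 = 0.096133
The M+6 peak is largest (0.343136); scaling to 100 gives 2.1 : 17.8 : 59.7 : 100.0 : 83.7 : 28.0.

2.1 : 17.8 : 59.7 : 100.0 : 83.7 : 28.0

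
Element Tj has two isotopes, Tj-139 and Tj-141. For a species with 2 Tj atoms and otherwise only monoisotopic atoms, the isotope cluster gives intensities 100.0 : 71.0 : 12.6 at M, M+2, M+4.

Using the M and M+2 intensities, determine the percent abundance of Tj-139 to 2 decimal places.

If p is the fraction of Tj that is Tj-139, then I(M+2)/I(M) = [C(2,1)·p^1·(1−p)] / p^2 = 2·(1−p)/p = 71.0/100.0 = 0.7100
(1−p)/p = 0.7100/2 = 0.3550  ⇒  p = 1/(1 + 0.3550) = 0.7380
Tj-139: 73.80%, Tj-141: 26.20%.

73.80%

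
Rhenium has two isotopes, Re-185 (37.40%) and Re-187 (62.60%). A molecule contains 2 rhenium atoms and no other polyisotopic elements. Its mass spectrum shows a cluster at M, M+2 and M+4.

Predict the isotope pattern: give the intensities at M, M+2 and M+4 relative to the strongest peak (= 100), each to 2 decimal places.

Expanding (0.3740 + 0.6260)^2:
P(M) = 0.3740^2 = 0.139876
P(M+2) = 2 × 0.3740^1 × 0.6260^1 = 0.468248
P(M+4) = 0.6260^2 = 0.391876
The M+2 peak is largest (0.468248); scaling to 100 gives 29.87 : 100.00 : 83.69.

29.87 : 100.00 : 83.69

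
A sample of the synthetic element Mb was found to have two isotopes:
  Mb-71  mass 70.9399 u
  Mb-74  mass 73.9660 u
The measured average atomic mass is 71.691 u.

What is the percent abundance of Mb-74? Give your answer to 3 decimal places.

24.821%

Writing the weighted mean with unknown fraction x of Mb-71:
70.9399·x + 73.9660·(1 − x) = 71.691
(70.9399 − 73.9660)·x = 71.691 − 73.9660
x = -2.2750 / -3.0261 = 0.75179 → 75.179% Mb-71, 24.821% Mb-74.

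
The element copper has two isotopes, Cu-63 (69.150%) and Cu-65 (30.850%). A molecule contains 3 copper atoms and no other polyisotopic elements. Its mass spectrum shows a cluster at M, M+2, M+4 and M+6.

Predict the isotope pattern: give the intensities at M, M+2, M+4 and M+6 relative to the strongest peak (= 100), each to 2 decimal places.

74.72 : 100.00 : 44.61 : 6.63

Expanding (0.69150 + 0.30850)^3:
P(M) = 0.69150^3 = 0.330656
P(M+2) = 3 × 0.69150^2 × 0.30850^1 = 0.442548
P(M+4) = 3 × 0.69150^1 × 0.30850^2 = 0.197435
P(M+6) = 0.30850^3 = 0.029361
The M+2 peak is largest (0.442548); scaling to 100 gives 74.72 : 100.00 : 44.61 : 6.63.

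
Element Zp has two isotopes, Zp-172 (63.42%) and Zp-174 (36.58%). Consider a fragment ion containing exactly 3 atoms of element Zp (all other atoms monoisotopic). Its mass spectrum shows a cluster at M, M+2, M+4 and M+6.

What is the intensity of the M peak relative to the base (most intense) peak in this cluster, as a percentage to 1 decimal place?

Term probabilities: M 0.2551, M+2 0.4414, M+4 0.2546, M+6 0.0489. Base peak = M+2.
P(M+2) = C(3,1) × 0.6342^2 × 0.3658^1 = 3 × 0.40220964 × 0.3658 = 0.441385 (base)
P(M) = C(3,0) × 0.6342^3 × 0.3658^0 = 1 × 0.25508135 × 1.0000 = 0.255081
Relative intensity = 0.255081 / 0.441385 × 100 = 57.8

57.8%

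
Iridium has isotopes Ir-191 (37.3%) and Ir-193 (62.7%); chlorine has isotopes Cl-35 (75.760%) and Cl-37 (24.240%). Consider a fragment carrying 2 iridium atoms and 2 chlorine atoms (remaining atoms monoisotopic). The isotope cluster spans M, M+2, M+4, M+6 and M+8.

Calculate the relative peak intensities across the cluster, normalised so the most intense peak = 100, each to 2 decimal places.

Iridium pattern (n=2): 0.139129 : 0.467742 : 0.393129
Chlorine pattern (n=2): 0.57395776 : 0.36728448 : 0.05875776
Convolve the two distributions (both contribute in 2-u steps):
  M: 0.139129×0.57395776 = 0.079854
  M+2: 0.139129×0.36728448 + 0.467742×0.57395776 = 0.319564
  M+4: 0.139129×0.05875776 + 0.467742×0.36728448 + 0.393129×0.57395776 = 0.405609
  M+6: 0.467742×0.05875776 + 0.393129×0.36728448 = 0.171874
  M+8: 0.393129×0.05875776 = 0.023099
Scale to base peak (0.405609) = 100: 19.69 : 78.79 : 100.00 : 42.37 : 5.69

19.69 : 78.79 : 100.00 : 42.37 : 5.69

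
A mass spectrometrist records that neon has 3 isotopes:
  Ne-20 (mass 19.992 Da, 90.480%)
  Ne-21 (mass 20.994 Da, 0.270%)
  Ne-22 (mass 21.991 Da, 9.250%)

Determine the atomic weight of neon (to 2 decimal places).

The abundance-weighted mean is 0.90480 × 19.992 + 0.00270 × 20.994 + 0.09250 × 21.991
= 18.0888 + 0.0567 + 2.0342 = 20.1797 Da

20.18 Da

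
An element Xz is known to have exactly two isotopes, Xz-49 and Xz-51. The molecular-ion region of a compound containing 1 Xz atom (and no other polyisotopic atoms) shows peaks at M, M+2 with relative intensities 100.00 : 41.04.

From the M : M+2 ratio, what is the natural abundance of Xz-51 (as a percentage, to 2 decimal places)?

29.10%

Write p for the Xz-49 fraction. I(M+2)/I(M) = [C(1,1)·p^0·(1−p)] / p^1 = 1·(1−p)/p = 41.04/100.00 = 0.4104
(1−p)/p = 0.4104/1 = 0.4104  ⇒  p = 1/(1 + 0.4104) = 0.7090
Xz-49: 70.90%, Xz-51: 29.10%.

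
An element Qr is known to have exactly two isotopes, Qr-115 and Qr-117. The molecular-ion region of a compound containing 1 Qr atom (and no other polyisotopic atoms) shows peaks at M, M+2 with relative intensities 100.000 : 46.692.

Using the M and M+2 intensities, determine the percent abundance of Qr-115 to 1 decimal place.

Write p for the Qr-115 fraction. I(M+2)/I(M) = [C(1,1)·p^0·(1−p)] / p^1 = 1·(1−p)/p = 46.692/100.000 = 0.4669
(1−p)/p = 0.4669/1 = 0.4669  ⇒  p = 1/(1 + 0.4669) = 0.6817
Qr-115: 68.2%, Qr-117: 31.8%.

68.2%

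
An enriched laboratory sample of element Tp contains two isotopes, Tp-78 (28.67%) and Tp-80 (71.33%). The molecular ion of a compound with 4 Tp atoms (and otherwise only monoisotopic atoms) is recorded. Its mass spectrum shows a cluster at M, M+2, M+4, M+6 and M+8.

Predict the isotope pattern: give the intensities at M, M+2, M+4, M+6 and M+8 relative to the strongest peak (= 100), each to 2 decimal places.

1.62 : 16.16 : 60.29 : 100.00 : 62.20

Each Tp atom is independently Tp-78 (p = 0.2867) or Tp-80 (q = 0.7133); the cluster is the binomial expansion (p + q)^4.
P(M) = 0.2867^4 = 0.006756
P(M+2) = 4 × 0.2867^3 × 0.7133^1 = 0.067238
P(M+4) = 6 × 0.2867^2 × 0.7133^2 = 0.250929
P(M+6) = 4 × 0.2867^1 × 0.7133^3 = 0.416202
P(M+8) = 0.7133^4 = 0.258874
The M+6 peak is largest (0.416202); scaling to 100 gives 1.62 : 16.16 : 60.29 : 100.00 : 62.20.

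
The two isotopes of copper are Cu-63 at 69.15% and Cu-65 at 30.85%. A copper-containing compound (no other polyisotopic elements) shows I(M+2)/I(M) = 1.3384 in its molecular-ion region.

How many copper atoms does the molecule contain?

For n independent Cu atoms, I(M+2)/I(M) = n · (abundance Cu-65) / (abundance Cu-63) = n · 0.3085/0.6915.
n = 1.3384 × 0.6915/0.3085 = 3.00 ≈ 3

3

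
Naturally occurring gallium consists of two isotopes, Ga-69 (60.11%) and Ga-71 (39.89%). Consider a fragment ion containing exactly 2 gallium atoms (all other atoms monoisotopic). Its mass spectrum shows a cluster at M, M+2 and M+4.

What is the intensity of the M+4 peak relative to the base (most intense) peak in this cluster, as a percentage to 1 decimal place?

(0.6011 + 0.3989)^2 gives M 0.3613, M+2 0.4796, M+4 0.1591; the largest is M+2.
P(M+2) = C(2,1) × 0.6011^1 × 0.3989^1 = 2 × 0.6011 × 0.3989 = 0.479558 (base)
P(M+4) = C(2,2) × 0.6011^0 × 0.3989^2 = 1 × 1.0000 × 0.15912121 = 0.159121
Relative intensity = 0.159121 / 0.479558 × 100 = 33.2

33.2%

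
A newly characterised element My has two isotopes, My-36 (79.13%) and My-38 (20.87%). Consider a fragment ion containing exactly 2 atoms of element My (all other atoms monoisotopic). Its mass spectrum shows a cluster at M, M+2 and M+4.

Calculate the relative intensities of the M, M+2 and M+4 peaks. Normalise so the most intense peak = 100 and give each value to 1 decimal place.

100.0 : 52.7 : 7.0

Each My atom is independently My-36 (p = 0.7913) or My-38 (q = 0.2087); the cluster is the binomial expansion (p + q)^2.
P(M) = 0.7913^2 = 0.626156
P(M+2) = 2 × 0.7913^1 × 0.2087^1 = 0.330289
P(M+4) = 0.2087^2 = 0.043556
The M peak is largest (0.626156); scaling to 100 gives 100.0 : 52.7 : 7.0.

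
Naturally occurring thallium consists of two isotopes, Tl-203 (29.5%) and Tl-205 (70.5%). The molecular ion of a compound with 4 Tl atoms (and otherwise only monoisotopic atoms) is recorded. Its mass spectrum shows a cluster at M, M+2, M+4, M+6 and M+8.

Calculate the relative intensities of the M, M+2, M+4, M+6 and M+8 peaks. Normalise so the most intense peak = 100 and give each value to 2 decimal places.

Expanding (0.295 + 0.705)^4:
P(M) = 0.295^4 = 0.007573
P(M+2) = 4 × 0.295^3 × 0.705^1 = 0.072396
P(M+4) = 6 × 0.295^2 × 0.705^2 = 0.259522
P(M+6) = 4 × 0.295^1 × 0.705^3 = 0.413475
P(M+8) = 0.705^4 = 0.247034
The M+6 peak is largest (0.413475); scaling to 100 gives 1.83 : 17.51 : 62.77 : 100.00 : 59.75.

1.83 : 17.51 : 62.77 : 100.00 : 59.75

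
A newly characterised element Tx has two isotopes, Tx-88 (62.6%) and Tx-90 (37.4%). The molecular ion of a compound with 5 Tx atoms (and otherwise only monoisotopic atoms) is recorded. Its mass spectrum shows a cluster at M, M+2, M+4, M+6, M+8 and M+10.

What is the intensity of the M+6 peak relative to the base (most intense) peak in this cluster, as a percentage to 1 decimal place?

59.7%

(0.626 + 0.374)^5 gives M 0.0961, M+2 0.2872, M+4 0.3431, M+6 0.2050, M+8 0.0612, M+10 0.0073; the largest is M+4.
P(M+4) = C(5,2) × 0.626^3 × 0.374^2 = 10 × 0.24531438 × 0.139876 = 0.343136 (base)
P(M+6) = C(5,3) × 0.626^2 × 0.374^3 = 10 × 0.391876 × 0.05231362 = 0.205005
Relative intensity = 0.205005 / 0.343136 × 100 = 59.7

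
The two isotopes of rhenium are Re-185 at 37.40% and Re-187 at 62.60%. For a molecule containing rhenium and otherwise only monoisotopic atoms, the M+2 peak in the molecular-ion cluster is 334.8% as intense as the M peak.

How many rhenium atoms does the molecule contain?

For n independent Re atoms, I(M+2)/I(M) = n · (abundance Re-187) / (abundance Re-185) = n · 0.6260/0.3740.
n = 3.348 × 0.3740/0.6260 = 2.00 ≈ 2

2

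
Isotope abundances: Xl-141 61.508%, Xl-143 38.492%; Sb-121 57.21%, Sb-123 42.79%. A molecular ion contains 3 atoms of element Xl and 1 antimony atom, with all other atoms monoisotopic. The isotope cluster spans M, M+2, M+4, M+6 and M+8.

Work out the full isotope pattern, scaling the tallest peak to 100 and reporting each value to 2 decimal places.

38.09 : 100.00 : 98.24 : 42.81 : 6.98

Element Xl pattern (n=3): 0.23269916 : 0.43687274 : 0.27339704 : 0.05703106
Antimony pattern (n=1): 0.5721 : 0.4279
Convolve the two distributions (both contribute in 2-u steps):
  M: 0.23269916×0.5721 = 0.133127
  M+2: 0.23269916×0.4279 + 0.43687274×0.5721 = 0.349507
  M+4: 0.43687274×0.4279 + 0.27339704×0.5721 = 0.343348
  M+6: 0.27339704×0.4279 + 0.05703106×0.5721 = 0.149614
  M+8: 0.05703106×0.4279 = 0.024404
Scale to base peak (0.349507) = 100: 38.09 : 100.00 : 98.24 : 42.81 : 6.98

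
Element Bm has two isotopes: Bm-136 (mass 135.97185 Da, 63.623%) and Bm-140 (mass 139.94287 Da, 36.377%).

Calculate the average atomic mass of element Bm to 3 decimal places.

137.416 Da

The abundance-weighted mean is 0.63623 × 135.97185 + 0.36377 × 139.94287
= 86.509370 + 50.907018 = 137.416388 Da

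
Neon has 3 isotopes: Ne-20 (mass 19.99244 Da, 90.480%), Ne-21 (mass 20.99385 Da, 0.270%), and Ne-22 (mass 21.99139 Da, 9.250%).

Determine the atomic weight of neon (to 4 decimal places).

Weight each isotope mass by its fractional abundance: 0.90480 × 19.99244 + 0.00270 × 20.99385 + 0.09250 × 21.99139
= 18.089160 + 0.056683 + 2.034204 = 20.180047 Da

20.1800 Da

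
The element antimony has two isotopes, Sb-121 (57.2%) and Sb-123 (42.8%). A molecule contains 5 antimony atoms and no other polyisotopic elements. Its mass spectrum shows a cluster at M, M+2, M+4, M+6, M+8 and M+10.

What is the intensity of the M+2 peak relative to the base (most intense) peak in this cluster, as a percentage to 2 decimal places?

Binomial terms of (0.572 + 0.428)^5: M 0.0612, M+2 0.2291, M+4 0.3428, M+6 0.2565, M+8 0.0960, M+10 0.0144 → M+4 is the base peak.
P(M+4) = C(5,2) × 0.572^3 × 0.428^2 = 10 × 0.18714925 × 0.183184 = 0.342827 (base)
P(M+2) = C(5,1) × 0.572^4 × 0.428^1 = 5 × 0.10704937 × 0.4280 = 0.229086
Relative intensity = 0.229086 / 0.342827 × 100 = 66.82

66.82%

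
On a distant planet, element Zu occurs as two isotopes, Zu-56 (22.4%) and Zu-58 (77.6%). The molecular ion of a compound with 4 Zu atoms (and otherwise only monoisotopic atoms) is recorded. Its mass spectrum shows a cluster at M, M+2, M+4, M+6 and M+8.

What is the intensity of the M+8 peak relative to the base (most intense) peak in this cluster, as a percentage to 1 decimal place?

86.6%

Term probabilities: M 0.0025, M+2 0.0349, M+4 0.1813, M+6 0.4187, M+8 0.3626. Base peak = M+6.
P(M+6) = C(4,3) × 0.224^1 × 0.776^3 = 4 × 0.2240 × 0.46728858 = 0.418691 (base)
P(M+8) = C(4,4) × 0.224^0 × 0.776^4 = 1 × 1.0000 × 0.36261593 = 0.362616
Relative intensity = 0.362616 / 0.418691 × 100 = 86.6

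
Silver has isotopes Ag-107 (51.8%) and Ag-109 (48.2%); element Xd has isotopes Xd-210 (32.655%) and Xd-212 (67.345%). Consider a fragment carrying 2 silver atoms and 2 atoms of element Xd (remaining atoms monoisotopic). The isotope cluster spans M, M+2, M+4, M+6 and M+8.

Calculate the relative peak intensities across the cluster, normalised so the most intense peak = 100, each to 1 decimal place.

7.8 : 46.8 : 100.0 : 89.8 : 28.8

Silver pattern (n=2): 0.268324 : 0.499352 : 0.232324
Element Xd pattern (n=2): 0.1066349 : 0.43983019 : 0.4535349
Convolve the two distributions (both contribute in 2-u steps):
  M: 0.268324×0.1066349 = 0.028613
  M+2: 0.268324×0.43983019 + 0.499352×0.1066349 = 0.171265
  M+4: 0.268324×0.4535349 + 0.499352×0.43983019 + 0.232324×0.1066349 = 0.366098
  M+6: 0.499352×0.4535349 + 0.232324×0.43983019 = 0.328657
  M+8: 0.232324×0.4535349 = 0.105367
Scale to base peak (0.366098) = 100: 7.8 : 46.8 : 100.0 : 89.8 : 28.8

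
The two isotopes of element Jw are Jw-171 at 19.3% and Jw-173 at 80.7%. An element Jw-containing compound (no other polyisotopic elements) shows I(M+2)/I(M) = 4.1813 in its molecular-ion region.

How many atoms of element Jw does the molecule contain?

The M+2/M ratio from n Jw atoms is n · q/p = n · 0.807/0.193.
n = 4.1813 × 0.193/0.807 = 1.00 ≈ 1

1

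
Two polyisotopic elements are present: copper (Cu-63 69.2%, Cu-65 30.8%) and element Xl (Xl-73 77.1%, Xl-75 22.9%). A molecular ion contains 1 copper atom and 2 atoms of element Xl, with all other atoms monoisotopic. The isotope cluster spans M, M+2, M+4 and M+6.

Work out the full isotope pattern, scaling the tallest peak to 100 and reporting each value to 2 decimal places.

Copper pattern (n=1): 0.6920 : 0.3080
Element Xl pattern (n=2): 0.594441 : 0.353118 : 0.052441
Convolve the two distributions (both contribute in 2-u steps):
  M: 0.6920×0.594441 = 0.411353
  M+2: 0.6920×0.353118 + 0.3080×0.594441 = 0.427445
  M+4: 0.6920×0.052441 + 0.3080×0.353118 = 0.145050
  M+6: 0.3080×0.052441 = 0.016152
Scale to base peak (0.427445) = 100: 96.24 : 100.00 : 33.93 : 3.78

96.24 : 100.00 : 33.93 : 3.78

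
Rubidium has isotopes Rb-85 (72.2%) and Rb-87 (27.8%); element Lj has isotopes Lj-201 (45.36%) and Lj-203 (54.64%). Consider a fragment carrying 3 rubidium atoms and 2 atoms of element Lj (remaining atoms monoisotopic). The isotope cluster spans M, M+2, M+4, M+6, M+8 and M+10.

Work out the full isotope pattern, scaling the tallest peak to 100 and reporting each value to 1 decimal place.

Rubidium pattern (n=3): 0.37636705 : 0.43475086 : 0.16739714 : 0.02148495
Element Lj pattern (n=2): 0.20575296 : 0.49569408 : 0.29855296
Convolve the two distributions (both contribute in 2-u steps):
  M: 0.37636705×0.20575296 = 0.077439
  M+2: 0.37636705×0.49569408 + 0.43475086×0.20575296 = 0.276014
  M+4: 0.37636705×0.29855296 + 0.43475086×0.49569408 + 0.16739714×0.20575296 = 0.362311
  M+6: 0.43475086×0.29855296 + 0.16739714×0.49569408 + 0.02148495×0.20575296 = 0.217195
  M+8: 0.16739714×0.29855296 + 0.02148495×0.49569408 = 0.060627
  M+10: 0.02148495×0.29855296 = 0.006414
Scale to base peak (0.362311) = 100: 21.4 : 76.2 : 100.0 : 59.9 : 16.7 : 1.8

21.4 : 76.2 : 100.0 : 59.9 : 16.7 : 1.8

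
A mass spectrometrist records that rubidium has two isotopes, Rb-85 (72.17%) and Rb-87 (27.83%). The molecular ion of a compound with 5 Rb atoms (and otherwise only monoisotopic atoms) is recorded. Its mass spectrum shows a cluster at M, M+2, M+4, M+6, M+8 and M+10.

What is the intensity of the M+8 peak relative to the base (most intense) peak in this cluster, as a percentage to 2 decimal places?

5.73%

Term probabilities: M 0.1958, M+2 0.3775, M+4 0.2911, M+6 0.1123, M+8 0.0216, M+10 0.0017. Base peak = M+2.
P(M+2) = C(5,1) × 0.7217^4 × 0.2783^1 = 5 × 0.27128565 × 0.2783 = 0.377494 (base)
P(M+8) = C(5,4) × 0.7217^1 × 0.2783^4 = 5 × 0.7217 × 0.00599864 = 0.021646
Relative intensity = 0.021646 / 0.377494 × 100 = 5.73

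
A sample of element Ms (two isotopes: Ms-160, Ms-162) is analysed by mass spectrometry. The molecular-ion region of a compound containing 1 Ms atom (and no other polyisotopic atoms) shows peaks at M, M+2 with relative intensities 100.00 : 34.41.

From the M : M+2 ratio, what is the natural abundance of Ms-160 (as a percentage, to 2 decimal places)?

74.40%

If p is the fraction of Ms that is Ms-160, then I(M+2)/I(M) = [C(1,1)·p^0·(1−p)] / p^1 = 1·(1−p)/p = 34.41/100.00 = 0.3441
(1−p)/p = 0.3441/1 = 0.3441  ⇒  p = 1/(1 + 0.3441) = 0.7440
Ms-160: 74.40%, Ms-162: 25.60%.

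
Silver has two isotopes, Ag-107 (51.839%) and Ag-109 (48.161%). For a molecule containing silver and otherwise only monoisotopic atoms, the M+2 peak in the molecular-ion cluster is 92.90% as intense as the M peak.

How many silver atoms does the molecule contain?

1

With n Ag atoms, P(M+2)/P(M) = C(n,1)·p^(n−1)q / p^n = n·q/p = n · 0.48161/0.51839.
n = 0.9290 × 0.51839/0.48161 = 1.00 ≈ 1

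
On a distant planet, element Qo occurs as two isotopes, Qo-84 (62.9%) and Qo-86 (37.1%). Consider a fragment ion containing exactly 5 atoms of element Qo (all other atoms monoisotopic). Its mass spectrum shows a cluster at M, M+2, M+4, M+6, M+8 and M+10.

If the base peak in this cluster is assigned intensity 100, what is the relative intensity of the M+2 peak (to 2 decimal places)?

Term probabilities: M 0.0985, M+2 0.2904, M+4 0.3425, M+6 0.2020, M+8 0.0596, M+10 0.0070. Base peak = M+4.
P(M+4) = C(5,2) × 0.629^3 × 0.371^2 = 10 × 0.24885819 × 0.137641 = 0.342531 (base)
P(M+2) = C(5,1) × 0.629^4 × 0.371^1 = 5 × 0.1565318 × 0.3710 = 0.290366
Relative intensity = 0.290366 / 0.342531 × 100 = 84.77

84.77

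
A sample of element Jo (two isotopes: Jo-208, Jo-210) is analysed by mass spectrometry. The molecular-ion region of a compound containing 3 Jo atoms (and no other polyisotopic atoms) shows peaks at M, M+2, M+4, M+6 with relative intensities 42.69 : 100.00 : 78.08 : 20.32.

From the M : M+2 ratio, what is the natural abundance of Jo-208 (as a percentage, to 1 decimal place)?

Let p = fractional abundance of Jo-208. I(M+2)/I(M) = [C(3,1)·p^2·(1−p)] / p^3 = 3·(1−p)/p = 100.00/42.69 = 2.3425
(1−p)/p = 2.3425/3 = 0.7808  ⇒  p = 1/(1 + 0.7808) = 0.5615
Jo-208: 56.2%, Jo-210: 43.8%.

56.2%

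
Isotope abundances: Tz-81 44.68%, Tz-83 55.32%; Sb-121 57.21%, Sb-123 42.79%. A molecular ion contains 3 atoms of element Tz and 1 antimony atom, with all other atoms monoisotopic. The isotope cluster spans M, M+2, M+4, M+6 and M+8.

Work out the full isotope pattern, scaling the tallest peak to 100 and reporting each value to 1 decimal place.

13.6 : 60.5 : 100.0 : 72.4 : 19.2

Element Tz pattern (n=3): 0.08919479 : 0.33130635 : 0.41020293 : 0.16929593
Antimony pattern (n=1): 0.5721 : 0.4279
Convolve the two distributions (both contribute in 2-u steps):
  M: 0.08919479×0.5721 = 0.051028
  M+2: 0.08919479×0.4279 + 0.33130635×0.5721 = 0.227707
  M+4: 0.33130635×0.4279 + 0.41020293×0.5721 = 0.376443
  M+6: 0.41020293×0.4279 + 0.16929593×0.5721 = 0.272380
  M+8: 0.16929593×0.4279 = 0.072442
Scale to base peak (0.376443) = 100: 13.6 : 60.5 : 100.0 : 72.4 : 19.2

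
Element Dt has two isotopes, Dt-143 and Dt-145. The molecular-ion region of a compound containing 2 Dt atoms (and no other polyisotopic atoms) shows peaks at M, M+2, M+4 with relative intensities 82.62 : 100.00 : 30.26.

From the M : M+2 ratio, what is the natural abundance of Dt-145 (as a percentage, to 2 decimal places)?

Write p for the Dt-143 fraction. I(M+2)/I(M) = [C(2,1)·p^1·(1−p)] / p^2 = 2·(1−p)/p = 100.00/82.62 = 1.2104
(1−p)/p = 1.2104/2 = 0.6052  ⇒  p = 1/(1 + 0.6052) = 0.6230
Dt-143: 62.30%, Dt-145: 37.70%.

37.70%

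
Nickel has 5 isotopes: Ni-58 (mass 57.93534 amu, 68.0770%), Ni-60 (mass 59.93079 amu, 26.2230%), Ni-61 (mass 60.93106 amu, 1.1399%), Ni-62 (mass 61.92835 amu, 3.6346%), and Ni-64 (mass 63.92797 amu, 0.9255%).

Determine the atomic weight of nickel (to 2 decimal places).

Weight each isotope mass by its fractional abundance: 0.680770 × 57.93534 + 0.262230 × 59.93079 + 0.011399 × 60.93106 + 0.036346 × 61.92835 + 0.009255 × 63.92797
= 39.440641 + 15.715651 + 0.694553 + 2.250848 + 0.591653 = 58.693346 amu

58.69 amu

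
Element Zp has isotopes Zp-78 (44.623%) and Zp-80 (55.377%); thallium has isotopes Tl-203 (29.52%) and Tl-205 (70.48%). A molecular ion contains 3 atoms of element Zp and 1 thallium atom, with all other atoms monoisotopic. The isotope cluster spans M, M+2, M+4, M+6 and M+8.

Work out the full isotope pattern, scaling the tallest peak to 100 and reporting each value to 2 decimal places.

7.40 : 45.23 : 100.00 : 95.80 : 33.78

Element Zp pattern (n=3): 0.08885386 : 0.33080206 : 0.4105243 : 0.16981978
Thallium pattern (n=1): 0.2952 : 0.7048
Convolve the two distributions (both contribute in 2-u steps):
  M: 0.08885386×0.2952 = 0.026230
  M+2: 0.08885386×0.7048 + 0.33080206×0.2952 = 0.160277
  M+4: 0.33080206×0.7048 + 0.4105243×0.2952 = 0.354336
  M+6: 0.4105243×0.7048 + 0.16981978×0.2952 = 0.339468
  M+8: 0.16981978×0.7048 = 0.119689
Scale to base peak (0.354336) = 100: 7.40 : 45.23 : 100.00 : 95.80 : 33.78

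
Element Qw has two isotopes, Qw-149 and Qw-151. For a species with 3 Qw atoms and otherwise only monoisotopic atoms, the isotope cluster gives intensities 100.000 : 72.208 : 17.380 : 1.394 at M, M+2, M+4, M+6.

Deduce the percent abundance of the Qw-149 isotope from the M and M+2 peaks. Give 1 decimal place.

Let p = fractional abundance of Qw-149. I(M+2)/I(M) = [C(3,1)·p^2·(1−p)] / p^3 = 3·(1−p)/p = 72.208/100.000 = 0.7221
(1−p)/p = 0.7221/3 = 0.2407  ⇒  p = 1/(1 + 0.2407) = 0.8060
Qw-149: 80.6%, Qw-151: 19.4%.

80.6%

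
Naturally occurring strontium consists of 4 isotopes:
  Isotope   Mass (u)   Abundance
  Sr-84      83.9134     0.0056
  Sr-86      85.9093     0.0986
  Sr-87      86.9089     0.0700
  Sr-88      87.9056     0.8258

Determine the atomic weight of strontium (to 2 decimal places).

Ar = Σ fᵢ·mᵢ = 0.0056 × 83.9134 + 0.0986 × 85.9093 + 0.0700 × 86.9089 + 0.8258 × 87.9056
= 0.46992 + 8.47066 + 6.08362 + 72.59244 = 87.61664 u

87.62 u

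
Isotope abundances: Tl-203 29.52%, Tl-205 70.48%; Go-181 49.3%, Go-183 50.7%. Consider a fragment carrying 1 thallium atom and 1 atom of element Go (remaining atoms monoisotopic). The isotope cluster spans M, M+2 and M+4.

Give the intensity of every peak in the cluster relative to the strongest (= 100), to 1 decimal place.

Thallium pattern (n=1): 0.2952 : 0.7048
Element Go pattern (n=1): 0.4930 : 0.5070
Convolve the two distributions (both contribute in 2-u steps):
  M: 0.2952×0.4930 = 0.145534
  M+2: 0.2952×0.5070 + 0.7048×0.4930 = 0.497133
  M+4: 0.7048×0.5070 = 0.357334
Scale to base peak (0.497133) = 100: 29.3 : 100.0 : 71.9

29.3 : 100.0 : 71.9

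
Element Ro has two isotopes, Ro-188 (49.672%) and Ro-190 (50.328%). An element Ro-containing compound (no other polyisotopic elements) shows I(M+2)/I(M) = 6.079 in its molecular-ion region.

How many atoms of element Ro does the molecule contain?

6

With n Ro atoms, P(M+2)/P(M) = C(n,1)·p^(n−1)q / p^n = n·q/p = n · 0.50328/0.49672.
n = 6.079 × 0.49672/0.50328 = 6.00 ≈ 6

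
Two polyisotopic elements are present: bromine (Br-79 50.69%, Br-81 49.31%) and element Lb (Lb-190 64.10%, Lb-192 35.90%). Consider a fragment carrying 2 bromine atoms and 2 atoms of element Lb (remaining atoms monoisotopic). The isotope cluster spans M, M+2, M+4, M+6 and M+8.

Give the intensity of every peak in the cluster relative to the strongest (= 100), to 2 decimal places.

29.08 : 89.14 : 100.00 : 48.56 : 8.63

Bromine pattern (n=2): 0.25694761 : 0.49990478 : 0.24314761
Element Lb pattern (n=2): 0.410881 : 0.460238 : 0.128881
Convolve the two distributions (both contribute in 2-u steps):
  M: 0.25694761×0.410881 = 0.105575
  M+2: 0.25694761×0.460238 + 0.49990478×0.410881 = 0.323658
  M+4: 0.25694761×0.128881 + 0.49990478×0.460238 + 0.24314761×0.410881 = 0.363096
  M+6: 0.49990478×0.128881 + 0.24314761×0.460238 = 0.176334
  M+8: 0.24314761×0.128881 = 0.031337
Scale to base peak (0.363096) = 100: 29.08 : 89.14 : 100.00 : 48.56 : 8.63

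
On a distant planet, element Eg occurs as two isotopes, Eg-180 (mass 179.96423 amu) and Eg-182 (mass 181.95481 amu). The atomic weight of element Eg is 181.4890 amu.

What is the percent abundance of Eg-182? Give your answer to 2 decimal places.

Let x be the fractional abundance of Eg-180; then Eg-182 has abundance 1 − x.
179.96423·x + 181.95481·(1 − x) = 181.4890
(179.96423 − 181.95481)·x = 181.4890 − 181.95481
x = -0.46581 / -1.99058 = 0.23401 → 23.40% Eg-180, 76.60% Eg-182.

76.60%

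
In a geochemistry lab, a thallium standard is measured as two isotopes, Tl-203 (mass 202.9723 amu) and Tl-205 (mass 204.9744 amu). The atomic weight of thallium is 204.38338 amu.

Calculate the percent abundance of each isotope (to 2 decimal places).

Tl-203: 29.52%, Tl-205: 70.48%

Let x be the fractional abundance of Tl-203; then Tl-205 has abundance 1 − x.
202.9723·x + 204.9744·(1 − x) = 204.38338
(202.9723 − 204.9744)·x = 204.38338 − 204.9744
x = -0.59102 / -2.0021 = 0.29520 → 29.52% Tl-203, 70.48% Tl-205.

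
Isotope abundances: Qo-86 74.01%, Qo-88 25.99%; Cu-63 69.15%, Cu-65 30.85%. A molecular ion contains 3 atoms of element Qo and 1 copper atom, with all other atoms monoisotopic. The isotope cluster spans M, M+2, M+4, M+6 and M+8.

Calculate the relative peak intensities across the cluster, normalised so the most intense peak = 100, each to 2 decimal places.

66.68 : 100.00 : 56.01 : 13.89 : 1.29

Element Qo pattern (n=3): 0.4053883 : 0.42707912 : 0.14997685 : 0.01755573
Copper pattern (n=1): 0.6915 : 0.3085
Convolve the two distributions (both contribute in 2-u steps):
  M: 0.4053883×0.6915 = 0.280326
  M+2: 0.4053883×0.3085 + 0.42707912×0.6915 = 0.420388
  M+4: 0.42707912×0.3085 + 0.14997685×0.6915 = 0.235463
  M+6: 0.14997685×0.3085 + 0.01755573×0.6915 = 0.058408
  M+8: 0.01755573×0.3085 = 0.005416
Scale to base peak (0.420388) = 100: 66.68 : 100.00 : 56.01 : 13.89 : 1.29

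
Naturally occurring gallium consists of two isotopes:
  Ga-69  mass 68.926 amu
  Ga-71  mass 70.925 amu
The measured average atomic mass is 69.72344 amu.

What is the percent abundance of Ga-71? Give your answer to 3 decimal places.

39.892%

Writing the weighted mean with unknown fraction x of Ga-69:
68.926·x + 70.925·(1 − x) = 69.72344
(68.926 − 70.925)·x = 69.72344 − 70.925
x = -1.20156 / -1.999 = 0.60108 → 60.108% Ga-69, 39.892% Ga-71.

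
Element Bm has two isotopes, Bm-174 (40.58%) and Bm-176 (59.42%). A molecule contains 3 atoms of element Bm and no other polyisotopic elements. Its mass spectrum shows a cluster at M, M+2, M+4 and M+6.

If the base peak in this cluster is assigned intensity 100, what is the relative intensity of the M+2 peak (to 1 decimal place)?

(0.4058 + 0.5942)^3 gives M 0.0668, M+2 0.2935, M+4 0.4298, M+6 0.2098; the largest is M+4.
P(M+4) = C(3,2) × 0.4058^1 × 0.5942^2 = 3 × 0.4058 × 0.35307364 = 0.429832 (base)
P(M+2) = C(3,1) × 0.4058^2 × 0.5942^1 = 3 × 0.16467364 × 0.5942 = 0.293547
Relative intensity = 0.293547 / 0.429832 × 100 = 68.3

68.3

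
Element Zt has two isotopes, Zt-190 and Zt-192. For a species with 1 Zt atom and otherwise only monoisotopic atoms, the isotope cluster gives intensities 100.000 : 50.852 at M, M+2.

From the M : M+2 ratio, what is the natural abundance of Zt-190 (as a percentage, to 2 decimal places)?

If p is the fraction of Zt that is Zt-190, then I(M+2)/I(M) = [C(1,1)·p^0·(1−p)] / p^1 = 1·(1−p)/p = 50.852/100.000 = 0.5085
(1−p)/p = 0.5085/1 = 0.5085  ⇒  p = 1/(1 + 0.5085) = 0.6629
Zt-190: 66.29%, Zt-192: 33.71%.

66.29%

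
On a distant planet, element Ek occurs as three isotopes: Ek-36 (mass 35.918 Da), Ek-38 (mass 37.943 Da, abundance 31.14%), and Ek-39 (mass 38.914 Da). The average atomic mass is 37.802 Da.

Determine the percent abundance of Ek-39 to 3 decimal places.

The remaining 68.86% is split between Ek-36 (fraction x) and Ek-39 (fraction 0.6886 − x).
Substituting: 35.918x + 38.914(0.6886 − x) = 25.9865498
(35.918 − 38.914)x = -0.8096306  ⇒  x = 0.27024, y = 0.41836
Ek-36: 27.024%, Ek-39: 41.836%.

41.836%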